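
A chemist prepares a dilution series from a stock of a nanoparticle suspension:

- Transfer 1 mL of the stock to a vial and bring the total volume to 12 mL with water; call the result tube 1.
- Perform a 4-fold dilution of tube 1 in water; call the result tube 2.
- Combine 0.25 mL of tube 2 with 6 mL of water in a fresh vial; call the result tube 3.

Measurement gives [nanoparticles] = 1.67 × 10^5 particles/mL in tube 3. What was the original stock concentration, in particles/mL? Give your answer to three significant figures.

2.00 × 10^8 particles/mL

Step 1: 1 mL brought to 12 mL → factor 12/1 = 12
Step 2: 4-fold → factor 4
Step 3: 0.25 mL + 6 mL = 6.25 mL total → factor 6.25/0.25 = 25
Overall dilution factor = 12 × 4 × 25 = 1200
Stock = 1.67 × 10^5 particles/mL × 1200 = 2.00 × 10^8 particles/mL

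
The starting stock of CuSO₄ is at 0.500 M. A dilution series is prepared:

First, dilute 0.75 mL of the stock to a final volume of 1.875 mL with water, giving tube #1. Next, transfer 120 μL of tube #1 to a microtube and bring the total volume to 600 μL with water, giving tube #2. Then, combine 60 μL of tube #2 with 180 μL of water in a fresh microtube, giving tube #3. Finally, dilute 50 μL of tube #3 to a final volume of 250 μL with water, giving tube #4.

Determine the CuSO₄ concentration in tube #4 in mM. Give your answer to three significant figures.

2.00 mM

Step 1: 0.75 mL brought to 1.875 mL → factor 1.875/0.75 = 2.5
Step 2: 120 μL brought to 600 μL → factor 600/120 = 5
Step 3: 60 μL + 180 μL = 240 μL total → factor 240/60 = 4
Step 4: 50 μL brought to 250 μL → factor 250/50 = 5
Overall dilution factor = 2.5 × 5 × 4 × 5 = 250
Final = 0.500 M / 250 = 0.002000 M = 2.00 mM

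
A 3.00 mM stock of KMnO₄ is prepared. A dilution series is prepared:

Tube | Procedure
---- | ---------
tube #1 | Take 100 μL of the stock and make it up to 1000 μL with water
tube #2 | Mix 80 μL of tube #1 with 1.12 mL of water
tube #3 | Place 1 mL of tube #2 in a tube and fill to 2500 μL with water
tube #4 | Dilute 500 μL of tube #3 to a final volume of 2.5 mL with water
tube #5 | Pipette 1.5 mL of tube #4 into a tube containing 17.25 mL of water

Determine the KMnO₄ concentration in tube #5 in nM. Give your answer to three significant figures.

128 nM

Step 1: 100 μL brought to 1000 μL → factor 1000/100 = 10
Step 2: 80 μL + 1.12 mL = 1200 μL total → factor 1200/80 = 15
Step 3: 1 mL brought to 2500 μL → factor 2.5/1 = 2.5
Step 4: 500 μL brought to 2.5 mL → factor 2500/500 = 5
Step 5: 1.5 mL + 17.25 mL = 18.75 mL total → factor 18.75/1.5 = 12.5
Overall dilution factor = 10 × 15 × 2.5 × 5 × 12.5 = 23438
Final = 3.00 mM / 23438 = 0.0001280 mM = 128 nM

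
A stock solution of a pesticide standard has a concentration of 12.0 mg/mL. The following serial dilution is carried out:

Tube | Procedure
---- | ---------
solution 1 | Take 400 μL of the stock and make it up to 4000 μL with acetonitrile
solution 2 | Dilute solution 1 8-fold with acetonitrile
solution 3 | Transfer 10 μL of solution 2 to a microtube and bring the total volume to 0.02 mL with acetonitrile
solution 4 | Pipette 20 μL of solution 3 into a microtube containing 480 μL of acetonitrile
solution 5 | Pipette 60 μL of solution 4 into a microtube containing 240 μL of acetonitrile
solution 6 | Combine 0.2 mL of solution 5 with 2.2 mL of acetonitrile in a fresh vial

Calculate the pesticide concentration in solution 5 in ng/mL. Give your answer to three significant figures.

600 ng/mL

Step 1: 400 μL brought to 4000 μL → factor 4000/400 = 10
Step 2: 8-fold → factor 8
Step 3: 10 μL brought to 0.02 mL → factor 20/10 = 2
Step 4: 20 μL + 480 μL = 500 μL total → factor 500/20 = 25
Step 5: 60 μL + 240 μL = 300 μL total → factor 300/60 = 5
Dilution factor through solution 5 = 10 × 8 × 2 × 25 × 5 = 20000
[solution 5] = 12.0 mg/mL / 20000 = 0.0006000 mg/mL = 600 ng/mL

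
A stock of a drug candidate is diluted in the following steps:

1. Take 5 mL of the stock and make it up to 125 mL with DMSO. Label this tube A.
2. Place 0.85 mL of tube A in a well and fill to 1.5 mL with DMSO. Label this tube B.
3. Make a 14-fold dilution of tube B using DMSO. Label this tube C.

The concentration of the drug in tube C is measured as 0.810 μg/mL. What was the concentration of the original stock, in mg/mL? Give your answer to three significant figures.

0.500 mg/mL

Step 1: 5 mL brought to 125 mL → factor 125/5 = 25
Step 2: 0.85 mL brought to 1.5 mL → factor 1.5/0.85 = 1.7647
Step 3: 14-fold → factor 14
Overall dilution factor = 25 × 1.7647 × 14 = 617.65
Stock = 0.810 μg/mL × 617.65 = 500.3 μg/mL = 0.500 mg/mL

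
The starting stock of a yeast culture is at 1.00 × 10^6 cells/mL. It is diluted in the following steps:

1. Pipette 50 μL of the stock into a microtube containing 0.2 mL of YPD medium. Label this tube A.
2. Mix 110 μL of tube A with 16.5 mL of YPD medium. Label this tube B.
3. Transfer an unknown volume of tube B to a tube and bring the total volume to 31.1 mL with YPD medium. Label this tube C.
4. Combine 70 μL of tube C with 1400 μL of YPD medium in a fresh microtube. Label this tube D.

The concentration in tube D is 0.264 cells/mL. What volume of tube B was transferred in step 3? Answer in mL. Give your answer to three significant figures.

0.130 mL

Step 1: 50 μL + 0.2 mL = 250 μL total → factor 250/50 = 5
Step 2: 110 μL + 16.5 mL = 16610 μL total → factor 16610/110 = 151
Step 3: v brought to 31.1 mL → factor = 31.1 mL/v
Step 4: 70 μL + 1400 μL = 1470 μL total → factor 1470/70 = 21
Product of known-step factors = 15855
Overall factor = 1.00 × 10^6 cells/mL / (0.264 cells/mL) = 3.7879 × 10^6
Step-3 factor = 3.7879 × 10^6 / 15855 = 238.91
v = 31.1 mL / 238.91 = 0.130 mL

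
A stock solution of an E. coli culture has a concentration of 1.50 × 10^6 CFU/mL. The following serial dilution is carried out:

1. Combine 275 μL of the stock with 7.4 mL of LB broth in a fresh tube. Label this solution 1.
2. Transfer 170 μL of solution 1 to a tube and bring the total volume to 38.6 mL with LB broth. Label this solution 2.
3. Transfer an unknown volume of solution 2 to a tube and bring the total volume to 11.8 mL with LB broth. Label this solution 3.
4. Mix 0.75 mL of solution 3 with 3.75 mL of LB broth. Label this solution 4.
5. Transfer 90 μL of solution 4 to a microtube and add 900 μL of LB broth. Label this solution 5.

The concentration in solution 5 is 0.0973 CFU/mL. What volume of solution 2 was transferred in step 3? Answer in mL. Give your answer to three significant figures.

0.320 mL

Step 1: 275 μL + 7.4 mL = 7675 μL total → factor 7675/275 = 27.909
Step 2: 170 μL brought to 38.6 mL → factor 38600/170 = 227.06
Step 3: v brought to 11.8 mL → factor = 11.8 mL/v
Step 4: 0.75 mL + 3.75 mL = 4.5 mL total → factor 4.5/0.75 = 6
Step 5: 90 μL + 900 μL = 990 μL total → factor 990/90 = 11
Product of known-step factors = 4.1824 × 10^5
Overall factor = 1.50 × 10^6 CFU/mL / (0.0973 CFU/mL) = 1.5416 × 10^7
Step-3 factor = 1.5416 × 10^7 / 4.1824 × 10^5 = 36.86
v = 11.8 mL / 36.86 = 0.320 mL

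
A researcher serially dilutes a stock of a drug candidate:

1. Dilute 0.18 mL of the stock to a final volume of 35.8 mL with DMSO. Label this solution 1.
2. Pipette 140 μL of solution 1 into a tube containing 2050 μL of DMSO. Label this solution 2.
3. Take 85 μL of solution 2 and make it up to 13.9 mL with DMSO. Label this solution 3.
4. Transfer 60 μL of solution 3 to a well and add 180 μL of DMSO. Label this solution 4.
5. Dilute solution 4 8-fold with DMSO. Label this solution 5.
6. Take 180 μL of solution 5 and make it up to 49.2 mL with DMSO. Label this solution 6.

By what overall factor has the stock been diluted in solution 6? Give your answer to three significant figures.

4.45 × 10^9

Step 1: 0.18 mL brought to 35.8 mL → factor 35.8/0.18 = 198.89
Step 2: 140 μL + 2050 μL = 2190 μL total → factor 2190/140 = 15.643
Step 3: 85 μL brought to 13.9 mL → factor 13900/85 = 163.53
Step 4: 60 μL + 180 μL = 240 μL total → factor 240/60 = 4
Step 5: 8-fold → factor 8
Step 6: 180 μL brought to 49.2 mL → factor 49200/180 = 273.33
Overall dilution factor = 198.89 × 15.643 × 163.53 × 4 × 8 × 273.33 = 4.4501 × 10^9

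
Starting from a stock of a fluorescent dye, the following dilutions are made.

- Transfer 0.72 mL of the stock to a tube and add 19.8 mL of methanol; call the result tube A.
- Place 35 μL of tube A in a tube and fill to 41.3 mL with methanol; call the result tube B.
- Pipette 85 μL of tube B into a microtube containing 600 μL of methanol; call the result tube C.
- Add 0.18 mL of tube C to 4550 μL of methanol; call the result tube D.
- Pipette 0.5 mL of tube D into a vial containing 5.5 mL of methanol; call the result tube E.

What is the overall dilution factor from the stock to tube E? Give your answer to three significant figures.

Step 1: 0.72 mL + 19.8 mL = 20.52 mL total → factor 20.52/0.72 = 28.5
Step 2: 35 μL brought to 41.3 mL → factor 41300/35 = 1180
Step 3: 85 μL + 600 μL = 685 μL total → factor 685/85 = 8.0588
Step 4: 0.18 mL + 4550 μL = 4.73 mL total → factor 4.73/0.18 = 26.278
Step 5: 0.5 mL + 5.5 mL = 6 mL total → factor 6/0.5 = 12
Overall dilution factor = 28.5 × 1180 × 8.0588 × 26.278 × 12 = 8.5461 × 10^7

8.55 × 10^7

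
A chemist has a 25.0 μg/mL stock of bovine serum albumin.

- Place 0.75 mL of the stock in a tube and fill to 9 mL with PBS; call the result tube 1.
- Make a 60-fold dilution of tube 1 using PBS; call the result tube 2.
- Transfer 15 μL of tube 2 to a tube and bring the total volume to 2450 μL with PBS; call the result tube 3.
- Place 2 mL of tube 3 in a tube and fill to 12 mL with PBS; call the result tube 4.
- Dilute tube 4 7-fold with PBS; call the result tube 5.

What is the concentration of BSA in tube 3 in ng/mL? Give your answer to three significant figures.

Step 1: 0.75 mL brought to 9 mL → factor 9/0.75 = 12
Step 2: 60-fold → factor 60
Step 3: 15 μL brought to 2450 μL → factor 2450/15 = 163.33
Dilution factor through tube 3 = 12 × 60 × 163.33 = 1.176 × 10^5
[tube 3] = 25.0 μg/mL / 1.176 × 10^5 = 0.0002126 μg/mL = 0.213 ng/mL

0.213 ng/mL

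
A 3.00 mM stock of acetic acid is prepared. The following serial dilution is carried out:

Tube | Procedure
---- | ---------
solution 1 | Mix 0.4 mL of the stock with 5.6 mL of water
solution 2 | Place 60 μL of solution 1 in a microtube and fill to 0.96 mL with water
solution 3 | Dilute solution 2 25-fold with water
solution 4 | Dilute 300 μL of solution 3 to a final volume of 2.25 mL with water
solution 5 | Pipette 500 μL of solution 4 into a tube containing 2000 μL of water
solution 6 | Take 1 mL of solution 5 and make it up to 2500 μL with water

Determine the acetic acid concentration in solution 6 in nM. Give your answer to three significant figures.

Step 1: 0.4 mL + 5.6 mL = 6 mL total → factor 6/0.4 = 15
Step 2: 60 μL brought to 0.96 mL → factor 960/60 = 16
Step 3: 25-fold → factor 25
Step 4: 300 μL brought to 2.25 mL → factor 2250/300 = 7.5
Step 5: 500 μL + 2000 μL = 2500 μL total → factor 2500/500 = 5
Step 6: 1 mL brought to 2500 μL → factor 2.5/1 = 2.5
Overall dilution factor = 15 × 16 × 25 × 7.5 × 5 × 2.5 = 5.625 × 10^5
Final = 3.00 mM / 5.625 × 10^5 = 5.333 × 10^-6 mM = 5.33 nM

5.33 nM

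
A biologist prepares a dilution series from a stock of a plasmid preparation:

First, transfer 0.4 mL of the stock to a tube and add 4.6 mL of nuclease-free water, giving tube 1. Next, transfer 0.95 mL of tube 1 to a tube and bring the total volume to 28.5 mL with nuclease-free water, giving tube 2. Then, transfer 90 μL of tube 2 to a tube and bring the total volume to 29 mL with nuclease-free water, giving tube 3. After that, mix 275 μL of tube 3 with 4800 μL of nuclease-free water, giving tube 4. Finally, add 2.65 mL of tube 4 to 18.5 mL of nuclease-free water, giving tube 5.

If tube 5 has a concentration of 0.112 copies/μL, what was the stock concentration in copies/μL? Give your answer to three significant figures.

1.99 × 10^6 copies/μL

Step 1: 0.4 mL + 4.6 mL = 5 mL total → factor 5/0.4 = 12.5
Step 2: 0.95 mL brought to 28.5 mL → factor 28.5/0.95 = 30
Step 3: 90 μL brought to 29 mL → factor 29000/90 = 322.22
Step 4: 275 μL + 4800 μL = 5075 μL total → factor 5075/275 = 18.455
Step 5: 2.65 mL + 18.5 mL = 21.15 mL total → factor 21.15/2.65 = 7.9811
Overall dilution factor = 12.5 × 30 × 322.22 × 18.455 × 7.9811 = 1.7797 × 10^7
Stock = 0.112 copies/μL × 1.7797 × 10^7 = 1.99 × 10^6 copies/μL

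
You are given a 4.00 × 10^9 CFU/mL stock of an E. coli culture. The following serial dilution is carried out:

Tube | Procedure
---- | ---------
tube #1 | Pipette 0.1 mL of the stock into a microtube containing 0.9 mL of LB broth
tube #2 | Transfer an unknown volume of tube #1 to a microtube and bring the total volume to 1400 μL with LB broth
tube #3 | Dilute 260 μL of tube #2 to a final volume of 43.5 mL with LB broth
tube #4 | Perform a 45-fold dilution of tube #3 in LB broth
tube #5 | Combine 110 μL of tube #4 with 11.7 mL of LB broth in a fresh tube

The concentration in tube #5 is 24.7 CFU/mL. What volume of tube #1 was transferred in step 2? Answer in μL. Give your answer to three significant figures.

69.9 μL

Step 1: 0.1 mL + 0.9 mL = 1 mL total → factor 1/0.1 = 10
Step 2: v brought to 1400 μL → factor = 1400 μL/v
Step 3: 260 μL brought to 43.5 mL → factor 43500/260 = 167.31
Step 4: 45-fold → factor 45
Step 5: 110 μL + 11.7 mL = 11810 μL total → factor 11810/110 = 107.36
Product of known-step factors = 8.0832 × 10^6
Overall factor = 4.00 × 10^9 CFU/mL / (24.7 CFU/mL) = 1.6194 × 10^8
Step-2 factor = 1.6194 × 10^8 / 8.0832 × 10^6 = 20.034
v = 1400 μL / 20.034 = 69.9 μL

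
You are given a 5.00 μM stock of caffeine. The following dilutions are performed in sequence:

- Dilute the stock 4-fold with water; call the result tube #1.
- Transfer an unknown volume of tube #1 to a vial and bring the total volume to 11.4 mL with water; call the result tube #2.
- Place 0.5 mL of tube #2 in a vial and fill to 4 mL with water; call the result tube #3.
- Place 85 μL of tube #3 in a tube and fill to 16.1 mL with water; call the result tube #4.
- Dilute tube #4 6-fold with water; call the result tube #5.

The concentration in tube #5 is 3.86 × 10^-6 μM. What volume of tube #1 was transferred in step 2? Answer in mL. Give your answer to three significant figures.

Step 1: 4-fold → factor 4
Step 2: v brought to 11.4 mL → factor = 11.4 mL/v
Step 3: 0.5 mL brought to 4 mL → factor 4/0.5 = 8
Step 4: 85 μL brought to 16.1 mL → factor 16100/85 = 189.41
Step 5: 6-fold → factor 6
Product of known-step factors = 36367
Overall factor = 5.00 μM / (3.86 × 10^-6 μM) = 1.2953 × 10^6
Step-2 factor = 1.2953 × 10^6 / 36367 = 35.618
v = 11.4 mL / 35.618 = 0.320 mL

0.320 mL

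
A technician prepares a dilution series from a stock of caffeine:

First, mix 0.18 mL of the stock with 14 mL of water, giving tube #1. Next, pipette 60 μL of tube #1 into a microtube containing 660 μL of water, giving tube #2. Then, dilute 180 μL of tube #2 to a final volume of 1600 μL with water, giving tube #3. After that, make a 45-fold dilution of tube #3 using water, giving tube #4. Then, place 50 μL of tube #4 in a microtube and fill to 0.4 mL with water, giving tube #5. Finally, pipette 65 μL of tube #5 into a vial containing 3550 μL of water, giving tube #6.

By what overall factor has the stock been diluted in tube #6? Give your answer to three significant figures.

Step 1: 0.18 mL + 14 mL = 14.18 mL total → factor 14.18/0.18 = 78.778
Step 2: 60 μL + 660 μL = 720 μL total → factor 720/60 = 12
Step 3: 180 μL brought to 1600 μL → factor 1600/180 = 8.8889
Step 4: 45-fold → factor 45
Step 5: 50 μL brought to 0.4 mL → factor 400/50 = 8
Step 6: 65 μL + 3550 μL = 3615 μL total → factor 3615/65 = 55.615
Overall dilution factor = 78.778 × 12 × 8.8889 × 45 × 8 × 55.615 = 1.6824 × 10^8

1.68 × 10^8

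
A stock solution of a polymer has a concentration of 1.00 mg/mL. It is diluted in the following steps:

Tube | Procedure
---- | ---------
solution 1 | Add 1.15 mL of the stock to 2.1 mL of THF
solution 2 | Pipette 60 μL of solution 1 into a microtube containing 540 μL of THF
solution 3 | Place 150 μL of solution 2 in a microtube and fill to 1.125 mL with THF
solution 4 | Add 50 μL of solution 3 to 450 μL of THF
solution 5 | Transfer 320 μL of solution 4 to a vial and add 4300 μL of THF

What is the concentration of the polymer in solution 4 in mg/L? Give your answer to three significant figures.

0.472 mg/L

Step 1: 1.15 mL + 2.1 mL = 3.25 mL total → factor 3.25/1.15 = 2.8261
Step 2: 60 μL + 540 μL = 600 μL total → factor 600/60 = 10
Step 3: 150 μL brought to 1.125 mL → factor 1125/150 = 7.5
Step 4: 50 μL + 450 μL = 500 μL total → factor 500/50 = 10
Dilution factor through solution 4 = 2.8261 × 10 × 7.5 × 10 = 2119.6
[solution 4] = 1.00 mg/mL / 2119.6 = 0.0004718 mg/mL = 0.472 mg/L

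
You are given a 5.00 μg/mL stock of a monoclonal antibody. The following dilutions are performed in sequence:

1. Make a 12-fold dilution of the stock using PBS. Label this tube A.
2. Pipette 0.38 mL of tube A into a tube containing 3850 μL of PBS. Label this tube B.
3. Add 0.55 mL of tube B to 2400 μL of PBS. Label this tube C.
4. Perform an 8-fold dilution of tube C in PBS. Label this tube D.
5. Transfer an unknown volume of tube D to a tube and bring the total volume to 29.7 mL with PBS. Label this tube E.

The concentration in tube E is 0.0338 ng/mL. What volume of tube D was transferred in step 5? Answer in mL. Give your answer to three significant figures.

Step 1: 12-fold → factor 12
Step 2: 0.38 mL + 3850 μL = 4.23 mL total → factor 4.23/0.38 = 11.132
Step 3: 0.55 mL + 2400 μL = 2.95 mL total → factor 2.95/0.55 = 5.3636
Step 4: 8-fold → factor 8
Step 5: v brought to 29.7 mL → factor = 29.7 mL/v
Product of known-step factors = 5731.8
Overall factor = 5.00 μg/mL / (0.0338 ng/mL) = 1.4793 × 10^5
Step-5 factor = 1.4793 × 10^5 / 5731.8 = 25.809
v = 29.7 mL / 25.809 = 1.15 mL

1.15 mL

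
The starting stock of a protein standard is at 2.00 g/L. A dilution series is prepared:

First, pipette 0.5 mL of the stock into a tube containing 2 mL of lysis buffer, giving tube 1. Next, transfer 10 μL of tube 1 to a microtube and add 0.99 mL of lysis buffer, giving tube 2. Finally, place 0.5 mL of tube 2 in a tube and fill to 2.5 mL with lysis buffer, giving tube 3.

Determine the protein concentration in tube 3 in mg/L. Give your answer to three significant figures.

0.800 mg/L

Step 1: 0.5 mL + 2 mL = 2.5 mL total → factor 2.5/0.5 = 5
Step 2: 10 μL + 0.99 mL = 1000 μL total → factor 1000/10 = 100
Step 3: 0.5 mL brought to 2.5 mL → factor 2.5/0.5 = 5
Overall dilution factor = 5 × 100 × 5 = 2500
Final = 2.00 g/L / 2500 = 0.0008000 g/L = 0.800 mg/L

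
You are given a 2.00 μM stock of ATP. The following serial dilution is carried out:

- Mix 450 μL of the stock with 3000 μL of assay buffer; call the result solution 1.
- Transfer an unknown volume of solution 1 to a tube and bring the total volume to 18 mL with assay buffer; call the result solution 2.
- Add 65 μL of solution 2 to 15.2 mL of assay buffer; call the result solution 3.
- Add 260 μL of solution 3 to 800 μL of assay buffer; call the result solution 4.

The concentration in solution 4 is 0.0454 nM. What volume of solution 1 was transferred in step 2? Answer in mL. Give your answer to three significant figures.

3.00 mL

Step 1: 450 μL + 3000 μL = 3450 μL total → factor 3450/450 = 7.6667
Step 2: v brought to 18 mL → factor = 18 mL/v
Step 3: 65 μL + 15.2 mL = 15265 μL total → factor 15265/65 = 234.85
Step 4: 260 μL + 800 μL = 1060 μL total → factor 1060/260 = 4.0769
Product of known-step factors = 7340.4
Overall factor = 2.00 μM / (0.0454 nM) = 44053
Step-2 factor = 44053 / 7340.4 = 6.0014
v = 18 mL / 6.0014 = 3.00 mL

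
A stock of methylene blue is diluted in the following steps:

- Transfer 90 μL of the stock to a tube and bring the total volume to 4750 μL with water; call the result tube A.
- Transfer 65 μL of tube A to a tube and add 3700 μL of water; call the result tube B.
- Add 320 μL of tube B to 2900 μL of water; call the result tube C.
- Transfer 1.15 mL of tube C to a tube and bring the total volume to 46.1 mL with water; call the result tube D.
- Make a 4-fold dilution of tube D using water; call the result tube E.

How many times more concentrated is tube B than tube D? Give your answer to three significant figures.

Step 1: 90 μL brought to 4750 μL → factor 4750/90 = 52.778
Step 2: 65 μL + 3700 μL = 3765 μL total → factor 3765/65 = 57.923
Step 3: 320 μL + 2900 μL = 3220 μL total → factor 3220/320 = 10.062
Step 4: 1.15 mL brought to 46.1 mL → factor 46.1/1.15 = 40.087
Dilution factor to tube B = 3057.1; to tube D = 1.2331 × 10^6
[tube B]/[tube D] = (factor to tube D)/(factor to tube B) = 1.2331 × 10^6/3057.1 = 403

403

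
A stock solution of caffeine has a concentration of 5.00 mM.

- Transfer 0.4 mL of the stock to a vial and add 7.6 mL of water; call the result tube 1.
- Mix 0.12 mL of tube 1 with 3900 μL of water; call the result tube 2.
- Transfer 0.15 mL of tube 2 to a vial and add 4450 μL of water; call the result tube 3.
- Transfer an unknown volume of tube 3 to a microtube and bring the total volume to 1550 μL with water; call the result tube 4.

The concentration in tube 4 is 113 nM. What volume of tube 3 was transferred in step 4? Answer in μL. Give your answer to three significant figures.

720 μL

Step 1: 0.4 mL + 7.6 mL = 8 mL total → factor 8/0.4 = 20
Step 2: 0.12 mL + 3900 μL = 4.02 mL total → factor 4.02/0.12 = 33.5
Step 3: 0.15 mL + 4450 μL = 4.6 mL total → factor 4.6/0.15 = 30.667
Step 4: v brought to 1550 μL → factor = 1550 μL/v
Product of known-step factors = 20547
Overall factor = 5.00 mM / (113 nM) = 44248
Step-4 factor = 44248 / 20547 = 2.1535
v = 1550 μL / 2.1535 = 720 μL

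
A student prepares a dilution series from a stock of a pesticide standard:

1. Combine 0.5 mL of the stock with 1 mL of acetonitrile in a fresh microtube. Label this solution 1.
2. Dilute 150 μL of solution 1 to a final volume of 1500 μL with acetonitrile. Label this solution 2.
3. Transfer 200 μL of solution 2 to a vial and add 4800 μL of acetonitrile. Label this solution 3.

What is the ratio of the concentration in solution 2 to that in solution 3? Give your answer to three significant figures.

25.0

Step 1: 0.5 mL + 1 mL = 1.5 mL total → factor 1.5/0.5 = 3
Step 2: 150 μL brought to 1500 μL → factor 1500/150 = 10
Step 3: 200 μL + 4800 μL = 5000 μL total → factor 5000/200 = 25
Dilution factor to solution 2 = 30; to solution 3 = 750
[solution 2]/[solution 3] = (factor to solution 3)/(factor to solution 2) = 750/30 = 25.0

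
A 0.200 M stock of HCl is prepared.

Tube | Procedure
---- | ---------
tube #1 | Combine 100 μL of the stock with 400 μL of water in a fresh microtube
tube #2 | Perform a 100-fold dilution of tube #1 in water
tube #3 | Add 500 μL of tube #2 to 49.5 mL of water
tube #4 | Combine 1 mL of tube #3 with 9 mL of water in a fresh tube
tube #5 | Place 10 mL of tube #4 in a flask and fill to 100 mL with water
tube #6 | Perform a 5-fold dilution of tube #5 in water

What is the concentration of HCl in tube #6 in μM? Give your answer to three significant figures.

Step 1: 100 μL + 400 μL = 500 μL total → factor 500/100 = 5
Step 2: 100-fold → factor 100
Step 3: 500 μL + 49.5 mL = 50000 μL total → factor 50000/500 = 100
Step 4: 1 mL + 9 mL = 10 mL total → factor 10/1 = 10
Step 5: 10 mL brought to 100 mL → factor 100/10 = 10
Step 6: 5-fold → factor 5
Overall dilution factor = 5 × 100 × 100 × 10 × 10 × 5 = 2.5 × 10^7
Final = 0.200 M / 2.5 × 10^7 = 8.000 × 10^-9 M = 0.00800 μM

0.00800 μM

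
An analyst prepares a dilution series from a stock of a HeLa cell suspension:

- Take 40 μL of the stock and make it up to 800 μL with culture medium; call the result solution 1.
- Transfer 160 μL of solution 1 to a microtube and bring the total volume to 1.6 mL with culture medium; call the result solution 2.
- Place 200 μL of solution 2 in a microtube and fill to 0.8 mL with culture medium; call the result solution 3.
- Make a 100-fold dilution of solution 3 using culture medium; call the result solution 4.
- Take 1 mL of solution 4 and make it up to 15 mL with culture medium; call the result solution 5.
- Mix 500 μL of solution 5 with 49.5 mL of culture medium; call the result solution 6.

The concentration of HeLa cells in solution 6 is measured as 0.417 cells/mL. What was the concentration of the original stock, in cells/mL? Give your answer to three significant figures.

5.00 × 10^7 cells/mL

Step 1: 40 μL brought to 800 μL → factor 800/40 = 20
Step 2: 160 μL brought to 1.6 mL → factor 1600/160 = 10
Step 3: 200 μL brought to 0.8 mL → factor 800/200 = 4
Step 4: 100-fold → factor 100
Step 5: 1 mL brought to 15 mL → factor 15/1 = 15
Step 6: 500 μL + 49.5 mL = 50000 μL total → factor 50000/500 = 100
Overall dilution factor = 20 × 10 × 4 × 100 × 15 × 100 = 1.2 × 10^8
Stock = 0.417 cells/mL × 1.2 × 10^8 = 5.00 × 10^7 cells/mL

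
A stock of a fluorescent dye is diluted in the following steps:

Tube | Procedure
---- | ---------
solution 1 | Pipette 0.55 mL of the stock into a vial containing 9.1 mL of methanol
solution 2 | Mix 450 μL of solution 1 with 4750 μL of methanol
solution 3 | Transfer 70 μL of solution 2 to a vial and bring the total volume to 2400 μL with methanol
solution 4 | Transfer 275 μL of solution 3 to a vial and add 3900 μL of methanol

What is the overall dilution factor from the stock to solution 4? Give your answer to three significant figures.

Step 1: 0.55 mL + 9.1 mL = 9.65 mL total → factor 9.65/0.55 = 17.545
Step 2: 450 μL + 4750 μL = 5200 μL total → factor 5200/450 = 11.556
Step 3: 70 μL brought to 2400 μL → factor 2400/70 = 34.286
Step 4: 275 μL + 3900 μL = 4175 μL total → factor 4175/275 = 15.182
Overall dilution factor = 17.545 × 11.556 × 34.286 × 15.182 = 1.0553 × 10^5

1.06 × 10^5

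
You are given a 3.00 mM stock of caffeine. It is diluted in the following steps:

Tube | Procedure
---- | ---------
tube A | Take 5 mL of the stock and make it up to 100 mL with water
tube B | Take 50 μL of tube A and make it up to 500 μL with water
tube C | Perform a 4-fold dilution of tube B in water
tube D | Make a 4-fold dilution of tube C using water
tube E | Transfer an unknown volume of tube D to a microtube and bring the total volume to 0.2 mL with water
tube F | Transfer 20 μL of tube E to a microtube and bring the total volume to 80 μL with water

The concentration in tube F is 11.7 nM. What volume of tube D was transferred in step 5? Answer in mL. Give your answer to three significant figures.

Step 1: 5 mL brought to 100 mL → factor 100/5 = 20
Step 2: 50 μL brought to 500 μL → factor 500/50 = 10
Step 3: 4-fold → factor 4
Step 4: 4-fold → factor 4
Step 5: v brought to 0.2 mL → factor = 0.2 mL/v
Step 6: 20 μL brought to 80 μL → factor 80/20 = 4
Product of known-step factors = 12800
Overall factor = 3.00 mM / (11.7 nM) = 2.5641 × 10^5
Step-5 factor = 2.5641 × 10^5 / 12800 = 20.032
v = 0.2 mL / 20.032 = 0.00998 mL

0.00998 mL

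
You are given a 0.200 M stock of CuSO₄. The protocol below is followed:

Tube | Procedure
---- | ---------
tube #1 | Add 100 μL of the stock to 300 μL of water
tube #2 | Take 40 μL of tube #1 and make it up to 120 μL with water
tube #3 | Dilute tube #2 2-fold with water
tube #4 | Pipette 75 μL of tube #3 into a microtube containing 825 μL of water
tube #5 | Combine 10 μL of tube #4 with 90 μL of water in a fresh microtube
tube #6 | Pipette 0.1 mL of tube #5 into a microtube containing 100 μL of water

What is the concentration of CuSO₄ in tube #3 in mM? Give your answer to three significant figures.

Step 1: 100 μL + 300 μL = 400 μL total → factor 400/100 = 4
Step 2: 40 μL brought to 120 μL → factor 120/40 = 3
Step 3: 2-fold → factor 2
Dilution factor through tube #3 = 4 × 3 × 2 = 24
[tube #3] = 0.200 M / 24 = 0.008333 M = 8.33 mM

8.33 mM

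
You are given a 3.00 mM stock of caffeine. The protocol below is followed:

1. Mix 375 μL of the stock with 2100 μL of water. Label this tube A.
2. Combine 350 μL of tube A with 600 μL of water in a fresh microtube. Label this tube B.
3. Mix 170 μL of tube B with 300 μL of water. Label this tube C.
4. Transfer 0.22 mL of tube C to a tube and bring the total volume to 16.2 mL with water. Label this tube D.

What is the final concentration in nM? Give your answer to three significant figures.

823 nM

Step 1: 375 μL + 2100 μL = 2475 μL total → factor 2475/375 = 6.6
Step 2: 350 μL + 600 μL = 950 μL total → factor 950/350 = 2.7143
Step 3: 170 μL + 300 μL = 470 μL total → factor 470/170 = 2.7647
Step 4: 0.22 mL brought to 16.2 mL → factor 16.2/0.22 = 73.636
Overall dilution factor = 6.6 × 2.7143 × 2.7647 × 73.636 = 3647
Final = 3.00 mM / 3647 = 0.0008226 mM = 823 nM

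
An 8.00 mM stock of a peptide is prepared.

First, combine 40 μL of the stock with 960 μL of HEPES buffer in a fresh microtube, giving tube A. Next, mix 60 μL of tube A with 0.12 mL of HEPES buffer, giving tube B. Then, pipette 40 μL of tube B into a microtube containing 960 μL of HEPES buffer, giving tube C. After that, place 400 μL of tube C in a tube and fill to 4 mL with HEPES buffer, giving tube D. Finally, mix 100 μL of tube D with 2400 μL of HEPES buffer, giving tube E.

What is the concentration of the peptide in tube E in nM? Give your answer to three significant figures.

Step 1: 40 μL + 960 μL = 1000 μL total → factor 1000/40 = 25
Step 2: 60 μL + 0.12 mL = 180 μL total → factor 180/60 = 3
Step 3: 40 μL + 960 μL = 1000 μL total → factor 1000/40 = 25
Step 4: 400 μL brought to 4 mL → factor 4000/400 = 10
Step 5: 100 μL + 2400 μL = 2500 μL total → factor 2500/100 = 25
Overall dilution factor = 25 × 3 × 25 × 10 × 25 = 4.6875 × 10^5
Final = 8.00 mM / 4.6875 × 10^5 = 1.707 × 10^-5 mM = 17.1 nM

17.1 nM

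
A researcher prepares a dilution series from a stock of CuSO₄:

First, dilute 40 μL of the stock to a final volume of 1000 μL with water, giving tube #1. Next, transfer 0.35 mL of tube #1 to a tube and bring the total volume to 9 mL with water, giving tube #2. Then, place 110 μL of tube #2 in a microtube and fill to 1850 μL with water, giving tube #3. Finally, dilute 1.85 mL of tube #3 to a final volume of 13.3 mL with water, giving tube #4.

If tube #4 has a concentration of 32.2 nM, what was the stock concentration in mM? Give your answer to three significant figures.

Step 1: 40 μL brought to 1000 μL → factor 1000/40 = 25
Step 2: 0.35 mL brought to 9 mL → factor 9/0.35 = 25.714
Step 3: 110 μL brought to 1850 μL → factor 1850/110 = 16.818
Step 4: 1.85 mL brought to 13.3 mL → factor 13.3/1.85 = 7.1892
Overall dilution factor = 25 × 25.714 × 16.818 × 7.1892 = 77727
Stock = 32.2 nM × 77727 = 2.503 × 10^6 nM = 2.50 mM

2.50 mM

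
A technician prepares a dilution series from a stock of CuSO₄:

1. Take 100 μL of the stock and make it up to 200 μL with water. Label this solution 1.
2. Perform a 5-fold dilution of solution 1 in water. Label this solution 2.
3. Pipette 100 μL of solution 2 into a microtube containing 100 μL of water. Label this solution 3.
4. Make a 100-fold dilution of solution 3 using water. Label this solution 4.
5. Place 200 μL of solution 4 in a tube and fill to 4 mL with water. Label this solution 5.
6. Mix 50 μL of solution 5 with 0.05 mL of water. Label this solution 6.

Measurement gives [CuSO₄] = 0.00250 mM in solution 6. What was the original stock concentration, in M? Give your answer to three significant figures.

Step 1: 100 μL brought to 200 μL → factor 200/100 = 2
Step 2: 5-fold → factor 5
Step 3: 100 μL + 100 μL = 200 μL total → factor 200/100 = 2
Step 4: 100-fold → factor 100
Step 5: 200 μL brought to 4 mL → factor 4000/200 = 20
Step 6: 50 μL + 0.05 mL = 100 μL total → factor 100/50 = 2
Overall dilution factor = 2 × 5 × 2 × 100 × 20 × 2 = 80000
Stock = 0.00250 mM × 80000 = 200.0 mM = 0.200 M

0.200 M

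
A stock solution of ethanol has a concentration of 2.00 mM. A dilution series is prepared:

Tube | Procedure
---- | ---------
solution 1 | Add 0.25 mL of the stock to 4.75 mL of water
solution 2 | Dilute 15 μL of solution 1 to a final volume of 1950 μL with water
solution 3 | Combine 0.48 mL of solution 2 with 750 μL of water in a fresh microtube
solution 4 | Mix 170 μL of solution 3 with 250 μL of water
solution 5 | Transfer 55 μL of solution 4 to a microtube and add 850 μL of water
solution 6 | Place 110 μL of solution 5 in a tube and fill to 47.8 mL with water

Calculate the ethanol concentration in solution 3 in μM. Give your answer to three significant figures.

Step 1: 0.25 mL + 4.75 mL = 5 mL total → factor 5/0.25 = 20
Step 2: 15 μL brought to 1950 μL → factor 1950/15 = 130
Step 3: 0.48 mL + 750 μL = 1.23 mL total → factor 1.23/0.48 = 2.5625
Dilution factor through solution 3 = 20 × 130 × 2.5625 = 6662.5
[solution 3] = 2.00 mM / 6662.5 = 0.0003002 mM = 0.300 μM

0.300 μM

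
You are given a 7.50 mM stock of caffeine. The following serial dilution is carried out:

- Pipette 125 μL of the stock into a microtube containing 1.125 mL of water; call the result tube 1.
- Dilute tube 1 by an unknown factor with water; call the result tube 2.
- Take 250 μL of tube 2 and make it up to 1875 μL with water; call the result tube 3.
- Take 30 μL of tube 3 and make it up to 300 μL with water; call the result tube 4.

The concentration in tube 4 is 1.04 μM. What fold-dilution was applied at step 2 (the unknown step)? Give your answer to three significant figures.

Step 1: 125 μL + 1.125 mL = 1250 μL total → factor 1250/125 = 10
Step 2: unknown factor x
Step 3: 250 μL brought to 1875 μL → factor 1875/250 = 7.5
Step 4: 30 μL brought to 300 μL → factor 300/30 = 10
Product of known-step factors = 750
Overall factor = 7.50 mM / (1.04 μM) = 7211.5
x = 7211.5 / 750 = 9.62

9.62-fold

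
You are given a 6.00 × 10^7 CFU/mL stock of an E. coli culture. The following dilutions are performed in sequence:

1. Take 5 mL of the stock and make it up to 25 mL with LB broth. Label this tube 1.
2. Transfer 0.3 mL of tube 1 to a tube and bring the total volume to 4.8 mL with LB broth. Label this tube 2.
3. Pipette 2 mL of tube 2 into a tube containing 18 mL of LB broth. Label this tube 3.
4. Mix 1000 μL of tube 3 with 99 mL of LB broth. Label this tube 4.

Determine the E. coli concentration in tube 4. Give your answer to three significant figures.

Step 1: 5 mL brought to 25 mL → factor 25/5 = 5
Step 2: 0.3 mL brought to 4.8 mL → factor 4.8/0.3 = 16
Step 3: 2 mL + 18 mL = 20 mL total → factor 20/2 = 10
Step 4: 1000 μL + 99 mL = 1 × 10^5 μL total → factor 1 × 10^5/1000 = 100
Overall dilution factor = 5 × 16 × 10 × 100 = 80000
Final = 6.00 × 10^7 CFU/mL / 80000 = 750 CFU/mL

750 CFU/mL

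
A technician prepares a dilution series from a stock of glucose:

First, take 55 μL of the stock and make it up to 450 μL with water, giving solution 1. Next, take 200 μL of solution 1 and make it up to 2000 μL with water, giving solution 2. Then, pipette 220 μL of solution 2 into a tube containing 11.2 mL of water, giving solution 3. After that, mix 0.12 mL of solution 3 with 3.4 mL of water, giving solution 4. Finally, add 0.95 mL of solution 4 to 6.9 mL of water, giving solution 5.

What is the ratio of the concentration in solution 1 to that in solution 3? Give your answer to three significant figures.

519

Step 1: 55 μL brought to 450 μL → factor 450/55 = 8.1818
Step 2: 200 μL brought to 2000 μL → factor 2000/200 = 10
Step 3: 220 μL + 11.2 mL = 11420 μL total → factor 11420/220 = 51.909
Dilution factor to solution 1 = 8.1818; to solution 3 = 4247.1
[solution 1]/[solution 3] = (factor to solution 3)/(factor to solution 1) = 4247.1/8.1818 = 519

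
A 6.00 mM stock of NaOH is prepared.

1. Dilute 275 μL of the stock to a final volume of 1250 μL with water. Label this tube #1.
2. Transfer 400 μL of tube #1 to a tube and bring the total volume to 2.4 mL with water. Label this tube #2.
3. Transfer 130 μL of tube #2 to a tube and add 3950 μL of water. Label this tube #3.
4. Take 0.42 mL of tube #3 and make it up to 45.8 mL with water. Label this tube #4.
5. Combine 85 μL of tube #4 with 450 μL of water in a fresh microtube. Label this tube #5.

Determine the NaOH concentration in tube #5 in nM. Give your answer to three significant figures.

10.2 nM

Step 1: 275 μL brought to 1250 μL → factor 1250/275 = 4.5455
Step 2: 400 μL brought to 2.4 mL → factor 2400/400 = 6
Step 3: 130 μL + 3950 μL = 4080 μL total → factor 4080/130 = 31.385
Step 4: 0.42 mL brought to 45.8 mL → factor 45.8/0.42 = 109.05
Step 5: 85 μL + 450 μL = 535 μL total → factor 535/85 = 6.2941
Overall dilution factor = 4.5455 × 6 × 31.385 × 109.05 × 6.2941 = 5.8748 × 10^5
Final = 6.00 mM / 5.8748 × 10^5 = 1.021 × 10^-5 mM = 10.2 nM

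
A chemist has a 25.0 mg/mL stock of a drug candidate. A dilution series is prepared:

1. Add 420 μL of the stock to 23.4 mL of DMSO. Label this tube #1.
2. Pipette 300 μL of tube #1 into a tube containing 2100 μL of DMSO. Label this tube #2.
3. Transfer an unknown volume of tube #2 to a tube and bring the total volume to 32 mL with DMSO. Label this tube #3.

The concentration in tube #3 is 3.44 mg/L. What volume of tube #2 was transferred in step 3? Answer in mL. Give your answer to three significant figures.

Step 1: 420 μL + 23.4 mL = 23820 μL total → factor 23820/420 = 56.714
Step 2: 300 μL + 2100 μL = 2400 μL total → factor 2400/300 = 8
Step 3: v brought to 32 mL → factor = 32 mL/v
Product of known-step factors = 453.71
Overall factor = 25.0 mg/mL / (3.44 mg/L) = 7267.4
Step-3 factor = 7267.4 / 453.71 = 16.018
v = 32 mL / 16.018 = 2.00 mL

2.00 mL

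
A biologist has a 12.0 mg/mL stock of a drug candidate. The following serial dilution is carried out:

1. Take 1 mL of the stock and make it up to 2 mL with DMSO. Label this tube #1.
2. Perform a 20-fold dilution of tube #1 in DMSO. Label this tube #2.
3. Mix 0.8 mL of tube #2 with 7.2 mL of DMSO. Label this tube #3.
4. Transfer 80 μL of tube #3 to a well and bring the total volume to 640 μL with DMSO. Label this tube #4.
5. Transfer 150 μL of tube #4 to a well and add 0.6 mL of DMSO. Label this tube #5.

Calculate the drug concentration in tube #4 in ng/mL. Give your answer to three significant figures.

3.75 × 10^3 ng/mL

Step 1: 1 mL brought to 2 mL → factor 2/1 = 2
Step 2: 20-fold → factor 20
Step 3: 0.8 mL + 7.2 mL = 8 mL total → factor 8/0.8 = 10
Step 4: 80 μL brought to 640 μL → factor 640/80 = 8
Dilution factor through tube #4 = 2 × 20 × 10 × 8 = 3200
[tube #4] = 12.0 mg/mL / 3200 = 0.003750 mg/mL = 3.75 × 10^3 ng/mL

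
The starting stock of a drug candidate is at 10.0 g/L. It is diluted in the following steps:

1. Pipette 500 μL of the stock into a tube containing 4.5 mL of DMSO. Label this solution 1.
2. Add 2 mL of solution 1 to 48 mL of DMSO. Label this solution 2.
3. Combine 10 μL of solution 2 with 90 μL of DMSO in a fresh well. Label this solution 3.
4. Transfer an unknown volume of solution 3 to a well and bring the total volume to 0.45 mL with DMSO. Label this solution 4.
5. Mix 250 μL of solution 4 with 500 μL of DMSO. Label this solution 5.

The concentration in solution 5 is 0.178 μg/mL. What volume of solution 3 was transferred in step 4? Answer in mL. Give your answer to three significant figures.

Step 1: 500 μL + 4.5 mL = 5000 μL total → factor 5000/500 = 10
Step 2: 2 mL + 48 mL = 50 mL total → factor 50/2 = 25
Step 3: 10 μL + 90 μL = 100 μL total → factor 100/10 = 10
Step 4: v brought to 0.45 mL → factor = 0.45 mL/v
Step 5: 250 μL + 500 μL = 750 μL total → factor 750/250 = 3
Product of known-step factors = 7500
Overall factor = 10.0 g/L / (0.178 μg/mL) = 56180
Step-4 factor = 56180 / 7500 = 7.4906
v = 0.45 mL / 7.4906 = 0.0601 mL

0.0601 mL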